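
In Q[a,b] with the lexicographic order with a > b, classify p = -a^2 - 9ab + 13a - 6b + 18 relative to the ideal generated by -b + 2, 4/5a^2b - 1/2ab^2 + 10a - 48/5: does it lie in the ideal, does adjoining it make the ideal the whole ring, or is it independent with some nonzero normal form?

-a^2 - 9ab + 13a - 6b + 18 lies in I (it reduces to 0).

First compute the reduced Gröbner basis of I by Buchberger's algorithm.
f_1 = -b + 2, LT = b.
f_2 = 4/5a^2b - 1/2ab^2 + 10a - 48/5, LT = a^2b.

S(f_1,f_2): lcm = a^2b. S = -2a^2 + 5/8ab^2 - 25/2a + 12.
  reduce S modulo (f_1, f_2):
  remainder -2a^2 - 10a + 12 ≠ 0; add h_3 = -2a^2 - 10a + 12 to the basis.

The other S-polynomials (S(f_1,h_3), S(f_2,h_3)) all reduce to 0 modulo the current basis, so we have a Gröbner basis.
Inter-reduce: drop elements whose leading term is divisible by another's, tail-reduce, and make monic.
Reduced Gröbner basis: {a^2 + 5a - 6, b - 2}.
Label its elements g_1 = a^2 + 5a - 6, g_2 = b - 2.

Reduce p = -a^2 - 9ab + 13a - 6b + 18 modulo G:
  leading term a^2: subtract (-1)·g_1 from -a^2 - 9ab + 13a - 6b + 18 → -9ab + 18a - 6b + 12
  leading term ab: subtract (-9a)·g_2 from -9ab + 18a - 6b + 12 → -6b + 12
  leading term b: subtract (-6)·g_2 from -6b + 12 → 0
  normal form = 0.
Since the normal form is 0, p ∈ I.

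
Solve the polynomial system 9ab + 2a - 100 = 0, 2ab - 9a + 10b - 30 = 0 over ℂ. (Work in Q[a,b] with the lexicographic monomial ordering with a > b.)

Compute a lex Gröbner basis by Buchberger's algorithm.
f_1 = 9ab + 2a - 100, LT = ab.
f_2 = 2ab - 9a + 10b - 30, LT = ab.

S(f_1,f_2): lcm = ab. S = \tfrac{85}{18}a - 5b + \tfrac{35}{9}.
  leading term a: no divisor's leading term divides it; move \tfrac{85}{18}a to the remainder.
  leading term b: no divisor's leading term divides it; move -5b to the remainder.
  leading term 1: no divisor's leading term divides it; move \tfrac{35}{9} to the remainder.
  remainder \tfrac{85}{18}a - 5b + \tfrac{35}{9} ≠ 0; add h_3 = \tfrac{85}{18}a - 5b + \tfrac{35}{9} to the basis.

S(f_1,h_3): lcm = ab. S = \tfrac{2}{9}a + \tfrac{18}{17}b^{2} - \tfrac{14}{17}b - \tfrac{100}{9}.
  leading term a: subtract (\tfrac{4}{85})·h_3 from \tfrac{2}{9}a + \tfrac{18}{17}b^{2} - \tfrac{14}{17}b - \tfrac{100}{9} → \tfrac{18}{17}b^{2} - \tfrac{10}{17}b - \tfrac{192}{17}
  leading term b^{2}: no divisor's leading term divides it; move \tfrac{18}{17}b^{2} to the remainder.
  leading term b: no divisor's leading term divides it; move -\tfrac{10}{17}b to the remainder.
  leading term 1: no divisor's leading term divides it; move -\tfrac{192}{17} to the remainder.
  remainder \tfrac{18}{17}b^{2} - \tfrac{10}{17}b - \tfrac{192}{17} ≠ 0; add h_4 = \tfrac{18}{17}b^{2} - \tfrac{10}{17}b - \tfrac{192}{17} to the basis.

The other S-polynomials (S(f_2,h_3), S(f_1,h_4), S(f_2,h_4), S(h_3,h_4)) all reduce to 0 modulo the current basis, so we have a Gröbner basis.
Inter-reduce: drop elements whose leading term is divisible by another's, tail-reduce, and make monic.
Reduced Gröbner basis: {a - \tfrac{18}{17}b + \tfrac{14}{17}, b^{2} - \tfrac{5}{9}b - \tfrac{32}{3}}.

The lex basis is triangular: the last element involves only b. Solving b^{2} - \tfrac{5}{9}b - \tfrac{32}{3} = 0 gives b ∈ {-3, 32/9}; substituting each value into the earlier elements determines the remaining variables.
  b = -3: the earlier basis element becomes a + 4 = 0, giving a = -4 — point (-4, -3).
  b = 32/9: the earlier basis element becomes a - \tfrac{50}{17} = 0, giving a = 50/17 — point (50/17, 32/9).
Check: every point annihilates each of the original generators.

{(-4, -3), (50/17, 32/9)}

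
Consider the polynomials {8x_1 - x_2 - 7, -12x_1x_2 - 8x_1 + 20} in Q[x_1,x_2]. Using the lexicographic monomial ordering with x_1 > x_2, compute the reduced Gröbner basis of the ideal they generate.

G = {x_1 - 1/8x_2 - 7/8, x_2^2 + 23/3x_2 - 26/3}

f_1 = 8x_1 - x_2 - 7, LT = x_1.
f_2 = -12x_1x_2 - 8x_1 + 20, LT = x_1x_2.

S(f_1,f_2): lcm = x_1x_2. S = -2/3x_1 - 1/8x_2^2 - 7/8x_2 + 5/3.
  leading term x_1: subtract (-1/12)·f_1 from -2/3x_1 - 1/8x_2^2 - 7/8x_2 + 5/3 → -1/8x_2^2 - 23/24x_2 + 13/12
  leading term x_2^2: no divisor's leading term divides it; move -1/8x_2^2 to the remainder.
  leading term x_2: no divisor's leading term divides it; move -23/24x_2 to the remainder.
  leading term 1: no divisor's leading term divides it; move 13/12 to the remainder.
  remainder -1/8x_2^2 - 23/24x_2 + 13/12 ≠ 0; add g_3 = -1/8x_2^2 - 23/24x_2 + 13/12 to the basis.

The other S-polynomials (S(f_1,g_3), S(f_2,g_3)) all reduce to 0 modulo the current basis, so we have a Gröbner basis.
Inter-reduce: drop elements whose leading term is divisible by another's, tail-reduce, and make monic.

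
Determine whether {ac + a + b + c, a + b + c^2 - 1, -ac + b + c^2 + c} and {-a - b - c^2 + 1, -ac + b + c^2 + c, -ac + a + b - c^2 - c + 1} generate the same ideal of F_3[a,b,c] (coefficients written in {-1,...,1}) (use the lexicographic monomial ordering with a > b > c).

Two ideals are equal iff their reduced Gröbner bases coincide (the reduced basis is unique for a fixed ordering).
Buchberger on the first generating set:
f_1 = ac + a + b + c, LT = ac.
f_2 = a + b + c^2 - 1, LT = a.
f_3 = -ac + b + c^2 + c, LT = ac.

S(f_1,f_2): lcm = ac. S = a - bc + b - c^3 - c.
  leading term a: subtract (1)·f_2 from a - bc + b - c^3 - c → -bc - c^3 - c^2 - c + 1
  leading term bc: no divisor's leading term divides it; move -bc to the remainder.
  leading term c^3: no divisor's leading term divides it; move -c^3 to the remainder.
  leading term c^2: no divisor's leading term divides it; move -c^2 to the remainder.
  leading term c: no divisor's leading term divides it; move -c to the remainder.
  leading term 1: no divisor's leading term divides it; move 1 to the remainder.
  remainder -bc - c^3 - c^2 - c + 1 ≠ 0; add g_4 = -bc - c^3 - c^2 - c + 1 to the basis.

S(f_1,f_3): lcm = ac. S = a - b + c^2 - c.
  leading term a: subtract (1)·f_2 from a - b + c^2 - c → b - c + 1
  leading term b: no divisor's leading term divides it; move b to the remainder.
  leading term c: no divisor's leading term divides it; move -c to the remainder.
  leading term 1: no divisor's leading term divides it; move 1 to the remainder.
  remainder b - c + 1 ≠ 0; add g_5 = b - c + 1 to the basis.

S(g_4,g_5): lcm = bc. S = c^3 - c^2 - 1.
  leading term c^3: no divisor's leading term divides it; move c^3 to the remainder.
  leading term c^2: no divisor's leading term divides it; move -c^2 to the remainder.
  leading term 1: no divisor's leading term divides it; move -1 to the remainder.
  remainder c^3 - c^2 - 1 ≠ 0; add g_6 = c^3 - c^2 - 1 to the basis.

The other S-polynomials (S(f_2,f_3), S(f_1,g_4), S(f_2,g_4), S(f_3,g_4), S(f_1,g_5), S(f_2,g_5), S(f_3,g_5), S(f_1,g_6), S(f_2,g_6), S(f_3,g_6), S(g_4,g_6), S(g_5,g_6)) all reduce to 0 modulo the current basis, so we have a Gröbner basis.
Inter-reduce: drop elements whose leading term is divisible by another's, tail-reduce, and make monic.
Reduced Gröbner basis: {a + c^2 + c + 1, b - c + 1, c^3 - c^2 - 1}.

Buchberger on the second generating set:
h_1 = -a - b - c^2 + 1, LT = a.
h_2 = -ac + b + c^2 + c, LT = ac.
h_3 = -ac + a + b - c^2 - c + 1, LT = ac.

S(h_1,h_2): lcm = ac. S = bc + b + c^3 + c^2.
  leading term bc: no divisor's leading term divides it; move bc to the remainder.
  leading term b: no divisor's leading term divides it; move b to the remainder.
  leading term c^3: no divisor's leading term divides it; move c^3 to the remainder.
  leading term c^2: no divisor's leading term divides it; move c^2 to the remainder.
  remainder bc + b + c^3 + c^2 ≠ 0; add k_4 = bc + b + c^3 + c^2 to the basis.

S(h_1,h_3): lcm = ac. S = a + bc + b + c^3 - c^2 + c + 1.
  leading term a: subtract (-1)·h_1 from a + bc + b + c^3 - c^2 + c + 1 → bc + c^3 + c^2 + c - 1
  leading term bc: subtract (1)·k_4 from bc + c^3 + c^2 + c - 1 → -b + c - 1
  leading term b: no divisor's leading term divides it; move -b to the remainder.
  leading term c: no divisor's leading term divides it; move c to the remainder.
  leading term 1: no divisor's leading term divides it; move -1 to the remainder.
  remainder -b + c - 1 ≠ 0; add k_5 = -b + c - 1 to the basis.

S(k_4,k_5): lcm = bc. S = b + c^3 - c^2 - c.
  leading term b: subtract (-1)·k_5 from b + c^3 - c^2 - c → c^3 - c^2 - 1
  leading term c^3: no divisor's leading term divides it; move c^3 to the remainder.
  leading term c^2: no divisor's leading term divides it; move -c^2 to the remainder.
  leading term 1: no divisor's leading term divides it; move -1 to the remainder.
  remainder c^3 - c^2 - 1 ≠ 0; add k_6 = c^3 - c^2 - 1 to the basis.

The other S-polynomials (S(h_2,h_3), S(h_1,k_4), S(h_2,k_4), S(h_3,k_4), S(h_1,k_5), S(h_2,k_5), S(h_3,k_5), S(h_1,k_6), S(h_2,k_6), S(h_3,k_6), S(k_4,k_6), S(k_5,k_6)) all reduce to 0 modulo the current basis, so we have a Gröbner basis.
Inter-reduce: drop elements whose leading term is divisible by another's, tail-reduce, and make monic.
Reduced Gröbner basis: {a + c^2 + c + 1, b - c + 1, c^3 - c^2 - 1}.

Same reduced basis, so the two generating sets span the same ideal.

Yes, the ideals are equal.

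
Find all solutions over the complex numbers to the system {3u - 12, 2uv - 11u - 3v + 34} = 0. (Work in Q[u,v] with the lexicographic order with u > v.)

{(4, 2)}

Compute a lex Gröbner basis by Buchberger's algorithm.
f_1 = 3u - 12, LT = u.
f_2 = 2uv - 11u - 3v + 34, LT = uv.

S(f_1,f_2): lcm = uv. S = 11/2u - 5/2v - 17.
  leading term u: subtract (11/6)·f_1 from 11/2u - 5/2v - 17 → -5/2v + 5
  leading term v: no divisor's leading term divides it; move -5/2v to the remainder.
  leading term 1: no divisor's leading term divides it; move 5 to the remainder.
  remainder -5/2v + 5 ≠ 0; add h_3 = -5/2v + 5 to the basis.

S(f_1,h_3): leading monomials are coprime, so the S-polynomial reduces to 0 (Buchberger's first criterion).
S(f_2,h_3): lcm = uv. S = -7/2u - 3/2v + 17.
  leading term u: subtract (-7/6)·f_1 from -7/2u - 3/2v + 17 → -3/2v + 3
  leading term v: subtract (3/5)·h_3 from -3/2v + 3 → 0
  remainder 0.

Every S-polynomial of the final basis reduces to 0, so we have a Gröbner basis.
Inter-reduce: drop elements whose leading term is divisible by another's, tail-reduce, and make monic.
Reduced Gröbner basis: {u - 4, v - 2}.

Elimination: the polynomial v - 2 lies in the elimination ideal for v, so v ∈ {2}. For each such v, the remaining basis elements (now univariate) give the rest of the solution.
  v = 2: the earlier basis element becomes u - 4 = 0, giving u = 4 — point (4, 2).
Each listed point satisfies every original equation (direct substitution).
This is the nonlinear analogue of row-reducing a linear system.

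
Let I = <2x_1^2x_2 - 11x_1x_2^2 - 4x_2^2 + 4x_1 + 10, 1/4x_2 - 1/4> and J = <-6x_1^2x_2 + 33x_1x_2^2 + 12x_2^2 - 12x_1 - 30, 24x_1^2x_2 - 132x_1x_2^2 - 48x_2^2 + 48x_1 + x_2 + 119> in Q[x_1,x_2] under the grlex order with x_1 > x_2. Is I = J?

Two ideals are equal iff their reduced Gröbner bases coincide (the reduced basis is unique for a fixed ordering).
Buchberger on the first generating set:
f_1 = 2x_1^2x_2 - 11x_1x_2^2 - 4x_2^2 + 4x_1 + 10, LT = x_1^2x_2.
f_2 = 1/4x_2 - 1/4, LT = x_2.

S(f_1,f_2): lcm = x_1^2x_2. S = -11/2x_1x_2^2 + x_1^2 - 2x_2^2 + 2x_1 + 5.
  leading term x_1x_2^2: subtract (-22x_1x_2)·f_2 from -11/2x_1x_2^2 + x_1^2 - 2x_2^2 + 2x_1 + 5 → x_1^2 - 11/2x_1x_2 - 2x_2^2 + 2x_1 + 5
  leading term x_1^2: no divisor's leading term divides it; move x_1^2 to the remainder.
  leading term x_1x_2: subtract (-22x_1)·f_2 from -11/2x_1x_2 - 2x_2^2 + 2x_1 + 5 → -2x_2^2 - 7/2x_1 + 5
  leading term x_2^2: subtract (-8x_2)·f_2 from -2x_2^2 - 7/2x_1 + 5 → -7/2x_1 - 2x_2 + 5
  leading term x_1: no divisor's leading term divides it; move -7/2x_1 to the remainder.
  leading term x_2: subtract (-8)·f_2 from -2x_2 + 5 → 3
  leading term 1: no divisor's leading term divides it; move 3 to the remainder.
  remainder x_1^2 - 7/2x_1 + 3 ≠ 0; add g_3 = x_1^2 - 7/2x_1 + 3 to the basis.

The other S-polynomials (S(f_1,g_3), S(f_2,g_3)) all reduce to 0 modulo the current basis, so we have a Gröbner basis.
Inter-reduce: drop elements whose leading term is divisible by another's, tail-reduce, and make monic.
Reduced Gröbner basis: {x_1^2 - 7/2x_1 + 3, x_2 - 1}.

Buchberger on the second generating set:
h_1 = -6x_1^2x_2 + 33x_1x_2^2 + 12x_2^2 - 12x_1 - 30, LT = x_1^2x_2.
h_2 = 24x_1^2x_2 - 132x_1x_2^2 - 48x_2^2 + 48x_1 + x_2 + 119, LT = x_1^2x_2.

S(h_1,h_2): lcm = x_1^2x_2. S = -1/24x_2 + 1/24.
  leading term x_2: no divisor's leading term divides it; move -1/24x_2 to the remainder.
  leading term 1: no divisor's leading term divides it; move 1/24 to the remainder.
  remainder -1/24x_2 + 1/24 ≠ 0; add k_3 = -1/24x_2 + 1/24 to the basis.

S(h_1,k_3): lcm = x_1^2x_2. S = -11/2x_1x_2^2 + x_1^2 - 2x_2^2 + 2x_1 + 5.
  leading term x_1x_2^2: subtract (132x_1x_2)·k_3 from -11/2x_1x_2^2 + x_1^2 - 2x_2^2 + 2x_1 + 5 → x_1^2 - 11/2x_1x_2 - 2x_2^2 + 2x_1 + 5
  leading term x_1^2: no divisor's leading term divides it; move x_1^2 to the remainder.
  leading term x_1x_2: subtract (132x_1)·k_3 from -11/2x_1x_2 - 2x_2^2 + 2x_1 + 5 → -2x_2^2 - 7/2x_1 + 5
  leading term x_2^2: subtract (48x_2)·k_3 from -2x_2^2 - 7/2x_1 + 5 → -7/2x_1 - 2x_2 + 5
  leading term x_1: no divisor's leading term divides it; move -7/2x_1 to the remainder.
  leading term x_2: subtract (48)·k_3 from -2x_2 + 5 → 3
  leading term 1: no divisor's leading term divides it; move 3 to the remainder.
  remainder x_1^2 - 7/2x_1 + 3 ≠ 0; add k_4 = x_1^2 - 7/2x_1 + 3 to the basis.

The other S-polynomials (S(h_2,k_3), S(h_1,k_4), S(h_2,k_4), S(k_3,k_4)) all reduce to 0 modulo the current basis, so we have a Gröbner basis.
Inter-reduce: drop elements whose leading term is divisible by another's, tail-reduce, and make monic.
Reduced Gröbner basis: {x_1^2 - 7/2x_1 + 3, x_2 - 1}.

The two bases agree; hence the ideals are identical.

Yes, the ideals are equal.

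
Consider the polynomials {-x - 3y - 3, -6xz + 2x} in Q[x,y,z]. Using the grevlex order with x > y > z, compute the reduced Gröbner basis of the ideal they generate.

f_1 = -x - 3y - 3, LT = x.
f_2 = -6xz + 2x, LT = xz.

S(f_1,f_2): lcm = xz. S = 3yz + \tfrac{1}{3}x + 3z.
  reduce S modulo (f_1, f_2):
  remainder 3yz - y + 3z - 1 ≠ 0; add g_3 = 3yz - y + 3z - 1 to the basis.

The other S-polynomials (S(f_1,g_3), S(f_2,g_3)) all reduce to 0 modulo the current basis, so we have a Gröbner basis.
Inter-reduce: drop elements whose leading term is divisible by another's, tail-reduce, and make monic.

G = {yz - \tfrac{1}{3}y + z - \tfrac{1}{3}, x + 3y + 3}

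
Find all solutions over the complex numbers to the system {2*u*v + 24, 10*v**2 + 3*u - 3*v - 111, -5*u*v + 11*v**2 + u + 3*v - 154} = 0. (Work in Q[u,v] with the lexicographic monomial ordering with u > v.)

{(4, -3)}

Compute a lex Gröbner basis by Buchberger's algorithm.
f_1 = 2*u*v + 24, LT = u*v.
f_2 = 3*u + 10*v**2 - 3*v - 111, LT = u.
f_3 = -5*u*v + u + 11*v**2 + 3*v - 154, LT = u*v.

S(f_1,f_2): lcm = u*v. S = -10/3*v**3 + v**2 + 37*v + 12.
  leading term v**3: no divisor's leading term divides it; move -10/3*v**3 to the remainder.
  leading term v**2: no divisor's leading term divides it; move v**2 to the remainder.
  leading term v: no divisor's leading term divides it; move 37*v to the remainder.
  leading term 1: no divisor's leading term divides it; move 12 to the remainder.
  remainder -10/3*v**3 + v**2 + 37*v + 12 ≠ 0; add h_4 = -10/3*v**3 + v**2 + 37*v + 12 to the basis.

S(f_1,f_3): lcm = u*v. S = 1/5*u + 11/5*v**2 + 3/5*v - 94/5.
  leading term u: subtract (1/15)·f_2 from 1/5*u + 11/5*v**2 + 3/5*v - 94/5 → 23/15*v**2 + 4/5*v - 57/5
  leading term v**2: no divisor's leading term divides it; move 23/15*v**2 to the remainder.
  leading term v: no divisor's leading term divides it; move 4/5*v to the remainder.
  leading term 1: no divisor's leading term divides it; move -57/5 to the remainder.
  remainder 23/15*v**2 + 4/5*v - 57/5 ≠ 0; add h_5 = 23/15*v**2 + 4/5*v - 57/5 to the basis.

S(f_3,h_4): lcm = u*v**3. S = 1/10*u*v**2 + 111/10*u*v + 18/5*u - 11/5*v**4 - 3/5*v**3 + 154/5*v**2.
  leading term u*v**2: subtract (1/20*v)·f_1 from 1/10*u*v**2 + 111/10*u*v + 18/5*u - 11/5*v**4 - 3/5*v**3 + 154/5*v**2 → 111/10*u*v + 18/5*u - 11/5*v**4 - 3/5*v**3 + 154/5*v**2 - 6/5*v
  leading term u*v: subtract (111/20)·f_1 from 111/10*u*v + 18/5*u - 11/5*v**4 - 3/5*v**3 + 154/5*v**2 - 6/5*v → 18/5*u - 11/5*v**4 - 3/5*v**3 + 154/5*v**2 - 6/5*v - 666/5
  leading term u: subtract (6/5)·f_2 from 18/5*u - 11/5*v**4 - 3/5*v**3 + 154/5*v**2 - 6/5*v - 666/5 → -11/5*v**4 - 3/5*v**3 + 94/5*v**2 + 12/5*v
  leading term v**4: subtract (33/50*v)·h_4 from -11/5*v**4 - 3/5*v**3 + 94/5*v**2 + 12/5*v → -63/50*v**3 - 281/50*v**2 - 138/25*v
  leading term v**3: subtract (189/500)·h_4 from -63/50*v**3 - 281/50*v**2 - 138/25*v → -2999/500*v**2 - 9753/500*v - 567/125
  leading term v**2: subtract (-8997/2300)·h_5 from -2999/500*v**2 - 9753/500*v - 567/125 → -188331/11500*v - 564993/11500
  leading term v: no divisor's leading term divides it; move -188331/11500*v to the remainder.
  leading term 1: no divisor's leading term divides it; move -564993/11500 to the remainder.
  remainder -188331/11500*v - 564993/11500 ≠ 0; add h_6 = -188331/11500*v - 564993/11500 to the basis.

The other S-polynomials (S(f_2,f_3), S(f_1,h_4), S(f_2,h_4), S(f_1,h_5), S(f_2,h_5), S(f_3,h_5), S(h_4,h_5), S(f_1,h_6), S(f_2,h_6), S(f_3,h_6), S(h_4,h_6), S(h_5,h_6)) all reduce to 0 modulo the current basis, so we have a Gröbner basis.
Inter-reduce: drop elements whose leading term is divisible by another's, tail-reduce, and make monic.
Reduced Gröbner basis: {u - 4, v + 3}.

A lex Gröbner basis eliminates variables successively. Here v + 3 depends only on v, with roots {-3}; lifting each root through the earlier basis elements recovers the full solutions.
  v = -3: the earlier basis element becomes u - 4 = 0, giving u = 4 — point (4, -3).
Each listed point satisfies every original equation (direct substitution).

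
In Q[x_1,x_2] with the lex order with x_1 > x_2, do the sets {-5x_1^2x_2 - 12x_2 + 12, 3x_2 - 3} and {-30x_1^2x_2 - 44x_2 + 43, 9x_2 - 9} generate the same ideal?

For a fixed monomial order, each ideal has a unique reduced Gröbner basis; comparing bases decides equality.
Buchberger on the first generating set:
f_1 = -5x_1^2x_2 - 12x_2 + 12, LT = x_1^2x_2.
f_2 = 3x_2 - 3, LT = x_2.

S(f_1,f_2): lcm = x_1^2x_2. S = x_1^2 + 12/5x_2 - 12/5.
  leading term x_1^2: no divisor's leading term divides it; move x_1^2 to the remainder.
  leading term x_2: subtract (4/5)·f_2 from 12/5x_2 - 12/5 → 0
  remainder x_1^2 ≠ 0; add g_3 = x_1^2 to the basis.

The other S-polynomials (S(f_1,g_3), S(f_2,g_3)) all reduce to 0 modulo the current basis, so we have a Gröbner basis.
Inter-reduce: drop elements whose leading term is divisible by another's, tail-reduce, and make monic.
Reduced Gröbner basis: {x_1^2, x_2 - 1}.

Buchberger on the second generating set:
h_1 = -30x_1^2x_2 - 44x_2 + 43, LT = x_1^2x_2.
h_2 = 9x_2 - 9, LT = x_2.

S(h_1,h_2): lcm = x_1^2x_2. S = x_1^2 + 22/15x_2 - 43/30.
  leading term x_1^2: no divisor's leading term divides it; move x_1^2 to the remainder.
  leading term x_2: subtract (22/135)·h_2 from 22/15x_2 - 43/30 → 1/30
  leading term 1: no divisor's leading term divides it; move 1/30 to the remainder.
  remainder x_1^2 + 1/30 ≠ 0; add k_3 = x_1^2 + 1/30 to the basis.

The other S-polynomials (S(h_1,k_3), S(h_2,k_3)) all reduce to 0 modulo the current basis, so we have a Gröbner basis.
Inter-reduce: drop elements whose leading term is divisible by another's, tail-reduce, and make monic.
Reduced Gröbner basis: {x_1^2 + 1/30, x_2 - 1}.

The bases are distinct; the ideals are different.

No, the ideals differ.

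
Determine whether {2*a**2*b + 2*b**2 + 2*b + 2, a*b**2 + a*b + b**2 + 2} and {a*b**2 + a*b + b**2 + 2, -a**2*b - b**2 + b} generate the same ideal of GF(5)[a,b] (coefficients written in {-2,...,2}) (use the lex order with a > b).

For a fixed monomial order, each ideal has a unique reduced Gröbner basis; comparing bases decides equality.
Buchberger on the first generating set:
f_1 = 2*a**2*b + 2*b**2 + 2*b + 2, LT = a**2*b.
f_2 = a*b**2 + a*b + b**2 + 2, LT = a*b**2.

S(f_1,f_2): lcm = a**2*b**2. S = -a**2*b - a*b**2 - 2*a + b**3 + b**2 + b.
  reduce S modulo (f_1, f_2):
  remainder a*b - 2*a + b**3 - 2*b**2 + 2*b - 2 ≠ 0; add g_3 = a*b - 2*a + b**3 - 2*b**2 + 2*b - 2 to the basis.

S(f_1,g_3): lcm = a**2*b. S = 2*a**2 - a*b**3 + 2*a*b**2 - 2*a*b + 2*a + b**2 + b + 1.
  reduce S modulo (f_1, f_2, g_3):
  remainder 2*a**2 + 2*a + b**3 - 2*b**2 - 2*b ≠ 0; add g_4 = 2*a**2 + 2*a + b**3 - 2*b**2 - 2*b to the basis.

S(f_2,g_3): lcm = a*b**2. S = -2*a*b - b**4 + 2*b**3 - b**2 + 2*b + 2.
  reduce S modulo (f_1, f_2, g_3, g_4):
  remainder a - b**4 - b**3 + b - 2 ≠ 0; add g_5 = a - b**4 - b**3 + b - 2 to the basis.

S(f_2,g_4): lcm = a**2*b**2. S = a**2*b + 2*a + 2*b**5 + b**4 + b**3.
  reduce S modulo (f_1, f_2, g_3, g_4, g_5):
  remainder 2*b**5 - 2*b**4 - 2*b**3 - b**2 + 2*b - 2 ≠ 0; add g_6 = 2*b**5 - 2*b**4 - 2*b**3 - b**2 + 2*b - 2 to the basis.

The other S-polynomials (S(f_1,g_4), S(g_3,g_4), S(f_1,g_5), S(f_2,g_5), S(g_3,g_5), S(g_4,g_5), S(f_1,g_6), S(f_2,g_6), S(g_3,g_6), S(g_4,g_6), S(g_5,g_6)) all reduce to 0 modulo the current basis, so we have a Gröbner basis.
Inter-reduce: drop elements whose leading term is divisible by another's, tail-reduce, and make monic.
Reduced Gröbner basis: {a - b**4 - b**3 + b - 2, b**5 - b**4 - b**3 + 2*b**2 + b - 1}.

Buchberger on the second generating set:
h_1 = a*b**2 + a*b + b**2 + 2, LT = a*b**2.
h_2 = -a**2*b - b**2 + b, LT = a**2*b.

S(h_1,h_2): lcm = a**2*b**2. S = a**2*b + a*b**2 + 2*a - b**3 + b**2.
  reduce S modulo (h_1, h_2):
  remainder -a*b + 2*a - b**3 - b**2 + b - 2 ≠ 0; add k_3 = -a*b + 2*a - b**3 - b**2 + b - 2 to the basis.

S(h_1,k_3): lcm = a*b**2. S = -2*a*b - b**4 - b**3 + 2*b**2 - 2*b + 2.
  reduce S modulo (h_1, h_2, k_3):
  remainder a - b**4 + b**3 - b**2 + b + 1 ≠ 0; add k_4 = a - b**4 + b**3 - b**2 + b + 1 to the basis.

S(h_1,k_4): lcm = a*b**2. S = a*b + b**6 - b**5 + b**4 - b**3 + 2.
  reduce S modulo (h_1, h_2, k_3, k_4):
  remainder b**6 - b**5 - 2*b**4 + b**3 + b**2 - b - 2 ≠ 0; add k_5 = b**6 - b**5 - 2*b**4 + b**3 + b**2 - b - 2 to the basis.

S(h_2,k_4): lcm = a**2*b. S = a*b**5 - a*b**4 + a*b**3 - a*b**2 - a*b + b**2 - b.
  reduce S modulo (h_1, h_2, k_3, k_4, k_5):
  remainder -b**5 - 2*b**4 + b**3 + 2*b**2 + 1 ≠ 0; add k_6 = -b**5 - 2*b**4 + b**3 + 2*b**2 + 1 to the basis.

The other S-polynomials (S(h_2,k_3), S(k_3,k_4), S(h_1,k_5), S(h_2,k_5), S(k_3,k_5), S(k_4,k_5), S(h_1,k_6), S(h_2,k_6), S(k_3,k_6), S(k_4,k_6), S(k_5,k_6)) all reduce to 0 modulo the current basis, so we have a Gröbner basis.
Inter-reduce: drop elements whose leading term is divisible by another's, tail-reduce, and make monic.
Reduced Gröbner basis: {a - b**4 + b**3 - b**2 + b + 1, b**5 + 2*b**4 - b**3 - 2*b**2 - 1}.

These differ, so the ideals are not equal.
The choice of monomial ordering does not affect the verdict — as long as both bases are computed under the same ordering, their equality decides ideal equality.

No, the ideals differ.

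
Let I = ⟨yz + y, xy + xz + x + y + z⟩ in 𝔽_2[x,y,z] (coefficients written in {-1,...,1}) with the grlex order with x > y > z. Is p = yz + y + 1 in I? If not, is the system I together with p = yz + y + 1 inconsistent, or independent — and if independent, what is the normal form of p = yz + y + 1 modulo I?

First compute the reduced Gröbner basis of I by Buchberger's algorithm.
f_1 = yz + y, LT = yz.
f_2 = xy + xz + x + y + z, LT = xy.

S(f_1,f_2): lcm = xyz. S = xz² + xy + xz + yz + z².
  leading term xz²: no divisor's leading term divides it; move xz² to the remainder.
  leading term xy: subtract (1)·f_2 from xy + xz + yz + z² → yz + z² + x + y + z
  leading term yz: subtract (1)·f_1 from yz + z² + x + y + z → z² + x + z
  leading term z²: no divisor's leading term divides it; move z² to the remainder.
  leading term x: no divisor's leading term divides it; move x to the remainder.
  leading term z: no divisor's leading term divides it; move z to the remainder.
  remainder xz² + z² + x + z ≠ 0; add h_3 = xz² + z² + x + z to the basis.

S(f_1,h_3): lcm = xyz². S = xyz + yz² + xy + yz.
  leading term xyz: subtract (x)·f_1 from xyz + yz² + xy + yz → yz² + yz
  leading term yz²: subtract (z)·f_1 from yz² + yz → 0
  remainder 0.

S(f_2,h_3): lcm = xyz². S = xz³ + xz² + z³ + xy + yz.
  leading term xz³: subtract (z)·h_3 from xz³ + xz² + z³ + xy + yz → xz² + xy + xz + yz + z²
  leading term xz²: subtract (1)·h_3 from xz² + xy + xz + yz + z² → xy + xz + yz + x + z
  leading term xy: subtract (1)·f_2 from xy + xz + yz + x + z → yz + y
  leading term yz: subtract (1)·f_1 from yz + y → 0
  remainder 0.

Every S-polynomial of the final basis reduces to 0, so we have a Gröbner basis.
Inter-reduce: drop elements whose leading term is divisible by another's, tail-reduce, and make monic.
Reduced Gröbner basis: {xz² + z² + x + z, xy + xz + x + y + z, yz + y}.
Label its elements g_1 = xz² + z² + x + z, g_2 = xy + xz + x + y + z, g_3 = yz + y.

Reduce p = yz + y + 1 modulo G:
  leading term yz: subtract (1)·g_3 from yz + y + 1 → 1
  leading term 1: no divisor's leading term divides it; move 1 to the remainder.
  normal form = 1.
The normal form is nonzero, so p ∉ I. Since p minus its normal form lies in I, I + (p) = I + (r) where r = 1; decide whether this ideal is the whole ring.
Here r = 1 is a nonzero constant, hence a unit: 1 ∈ I + (p), the Gröbner basis of I + (p) is {1}, and the enlarged system has no common solution — adjoining p is inconsistent.

The remainder on division by a Gröbner basis is unique — it is the normal form.

Adjoining yz + y + 1 makes the ideal the whole ring: the system is inconsistent.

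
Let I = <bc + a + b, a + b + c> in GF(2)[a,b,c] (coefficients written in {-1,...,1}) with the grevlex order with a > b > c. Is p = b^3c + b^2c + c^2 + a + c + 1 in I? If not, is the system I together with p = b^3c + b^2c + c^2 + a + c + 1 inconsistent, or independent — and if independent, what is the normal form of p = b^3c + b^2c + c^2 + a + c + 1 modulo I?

b^3c + b^2c + c^2 + a + c + 1 is independent of I; its normal form modulo I is c^2 + b + 1.

First compute the reduced Gröbner basis of I by Buchberger's algorithm.
f_1 = bc + a + b, LT = bc.
f_2 = a + b + c, LT = a.

The S-polynomials (S(f_1,f_2)) all reduce to 0 modulo the current basis, so we have a Gröbner basis.
Inter-reduce: drop elements whose leading term is divisible by another's, tail-reduce, and make monic.
Reduced Gröbner basis: {bc + c, a + b + c}.
Label its elements g_1 = bc + c, g_2 = a + b + c.

Reduce p = b^3c + b^2c + c^2 + a + c + 1 modulo G:
  leading term b^3c: subtract (b^2)·g_1 from b^3c + b^2c + c^2 + a + c + 1 → c^2 + a + c + 1
  leading term c^2: no divisor's leading term divides it; move c^2 to the remainder.
  leading term a: subtract (1)·g_2 from a + c + 1 → b + 1
  leading term b: no divisor's leading term divides it; move b to the remainder.
  leading term 1: no divisor's leading term divides it; move 1 to the remainder.
  normal form = c^2 + b + 1.
The normal form is nonzero, so p ∉ I. Since p minus its normal form lies in I, I + (p) = I + (r) where r = c^2 + b + 1; decide whether this ideal is the whole ring.
Run Buchberger on G together with r (pairs among the g_i already reduce to 0 since G is a Gröbner basis):
g_1 = bc + c, LT = bc.
g_2 = a + b + c, LT = a.
r = c^2 + b + 1, LT = c^2.

S(g_1,r): lcm = bc^2. S = b^2 + c^2 + b.
  leading term b^2: no divisor's leading term divides it; move b^2 to the remainder.
  leading term c^2: subtract (1)·r from c^2 + b → 1
  leading term 1: no divisor's leading term divides it; move 1 to the remainder.
  remainder b^2 + 1 ≠ 0; add m_4 = b^2 + 1 to the basis.

The other S-polynomials (S(g_1,g_2), S(g_2,r), S(g_1,m_4), S(g_2,m_4), S(r,m_4)) all reduce to 0 modulo the current basis, so we have a Gröbner basis.
Inter-reduce: drop elements whose leading term is divisible by another's, tail-reduce, and make monic.
Reduced Gröbner basis: {b^2 + 1, bc + c, c^2 + b + 1, a + b + c}.
The reduced Gröbner basis of I + (p) is {b^2 + 1, bc + c, c^2 + b + 1, a + b + c} ≠ {1}, a proper ideal, so the enlarged system stays consistent: p is independent of I, with normal form c^2 + b + 1.

The remainder on division by a Gröbner basis is unique — it is the normal form.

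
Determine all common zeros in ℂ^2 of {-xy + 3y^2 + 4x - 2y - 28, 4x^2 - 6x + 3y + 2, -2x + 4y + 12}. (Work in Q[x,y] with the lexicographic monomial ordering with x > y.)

{(2, -2)}

Compute a lex Gröbner basis by Buchberger's algorithm.
f_1 = -xy + 4x + 3y^2 - 2y - 28, LT = xy.
f_2 = 4x^2 - 6x + 3y + 2, LT = x^2.
f_3 = -2x + 4y + 12, LT = x.

S(f_1,f_2): lcm = x^2y. S = -4x^2 - 3xy^2 + 7/2xy + 28x - 3/4y^2 - 1/2y.
  leading term x^2: subtract (-1)·f_2 from -4x^2 - 3xy^2 + 7/2xy + 28x - 3/4y^2 - 1/2y → -3xy^2 + 7/2xy + 22x - 3/4y^2 + 5/2y + 2
  leading term xy^2: subtract (3y)·f_1 from -3xy^2 + 7/2xy + 22x - 3/4y^2 + 5/2y + 2 → -17/2xy + 22x - 9y^3 + 21/4y^2 + 173/2y + 2
  leading term xy: subtract (17/2)·f_1 from -17/2xy + 22x - 9y^3 + 21/4y^2 + 173/2y + 2 → -12x - 9y^3 - 81/4y^2 + 207/2y + 240
  leading term x: subtract (6)·f_3 from -12x - 9y^3 - 81/4y^2 + 207/2y + 240 → -9y^3 - 81/4y^2 + 159/2y + 168
  leading term y^3: no divisor's leading term divides it; move -9y^3 to the remainder.
  leading term y^2: no divisor's leading term divides it; move -81/4y^2 to the remainder.
  leading term y: no divisor's leading term divides it; move 159/2y to the remainder.
  leading term 1: no divisor's leading term divides it; move 168 to the remainder.
  remainder -9y^3 - 81/4y^2 + 159/2y + 168 ≠ 0; add h_4 = -9y^3 - 81/4y^2 + 159/2y + 168 to the basis.

S(f_1,f_3): lcm = xy. S = -4x - y^2 + 8y + 28.
  leading term x: subtract (2)·f_3 from -4x - y^2 + 8y + 28 → -y^2 + 4
  leading term y^2: no divisor's leading term divides it; move -y^2 to the remainder.
  leading term 1: no divisor's leading term divides it; move 4 to the remainder.
  remainder -y^2 + 4 ≠ 0; add h_5 = -y^2 + 4 to the basis.

S(f_2,f_3): lcm = x^2. S = 2xy + 9/2x + 3/4y + 1/2.
  leading term xy: subtract (-2)·f_1 from 2xy + 9/2x + 3/4y + 1/2 → 25/2x + 6y^2 - 13/4y - 111/2
  leading term x: subtract (-25/4)·f_3 from 25/2x + 6y^2 - 13/4y - 111/2 → 6y^2 + 87/4y + 39/2
  leading term y^2: subtract (-6)·h_5 from 6y^2 + 87/4y + 39/2 → 87/4y + 87/2
  leading term y: no divisor's leading term divides it; move 87/4y to the remainder.
  leading term 1: no divisor's leading term divides it; move 87/2 to the remainder.
  remainder 87/4y + 87/2 ≠ 0; add h_6 = 87/4y + 87/2 to the basis.

S(f_1,h_4): lcm = xy^3. S = -25/4xy^2 + 53/6xy + 56/3x - 3y^4 + 2y^3 + 28y^2.
  leading term xy^2: subtract (25/4y)·f_1 from -25/4xy^2 + 53/6xy + 56/3x - 3y^4 + 2y^3 + 28y^2 → -97/6xy + 56/3x - 3y^4 - 67/4y^3 + 81/2y^2 + 175y
  leading term xy: subtract (97/6)·f_1 from -97/6xy + 56/3x - 3y^4 - 67/4y^3 + 81/2y^2 + 175y → -46x - 3y^4 - 67/4y^3 - 8y^2 + 622/3y + 1358/3
  leading term x: subtract (23)·f_3 from -46x - 3y^4 - 67/4y^3 - 8y^2 + 622/3y + 1358/3 → -3y^4 - 67/4y^3 - 8y^2 + 346/3y + 530/3
  leading term y^4: subtract (1/3y)·h_4 from -3y^4 - 67/4y^3 - 8y^2 + 346/3y + 530/3 → -10y^3 - 69/2y^2 + 178/3y + 530/3
  leading term y^3: subtract (10/9)·h_4 from -10y^3 - 69/2y^2 + 178/3y + 530/3 → -12y^2 - 29y - 10
  leading term y^2: subtract (12)·h_5 from -12y^2 - 29y - 10 → -29y - 58
  leading term y: subtract (-4/3)·h_6 from -29y - 58 → 0
  remainder 0.

S(f_2,h_4): leading monomials are coprime, so the S-polynomial reduces to 0 (Buchberger's first criterion).
S(f_3,h_4): leading monomials are coprime, so the S-polynomial reduces to 0 (Buchberger's first criterion).
S(f_1,h_5): lcm = xy^2. S = -4xy + 4x - 3y^3 + 2y^2 + 28y.
  leading term xy: subtract (4)·f_1 from -4xy + 4x - 3y^3 + 2y^2 + 28y → -12x - 3y^3 - 10y^2 + 36y + 112
  leading term x: subtract (6)·f_3 from -12x - 3y^3 - 10y^2 + 36y + 112 → -3y^3 - 10y^2 + 12y + 40
  leading term y^3: subtract (1/3)·h_4 from -3y^3 - 10y^2 + 12y + 40 → -13/4y^2 - 29/2y - 16
  leading term y^2: subtract (13/4)·h_5 from -13/4y^2 - 29/2y - 16 → -29/2y - 29
  leading term y: subtract (-2/3)·h_6 from -29/2y - 29 → 0
  remainder 0.

S(f_2,h_5): leading monomials are coprime, so the S-polynomial reduces to 0 (Buchberger's first criterion).
S(f_3,h_5): leading monomials are coprime, so the S-polynomial reduces to 0 (Buchberger's first criterion).
S(h_4,h_5): lcm = y^3. S = 9/4y^2 - 29/6y - 56/3.
  leading term y^2: subtract (-9/4)·h_5 from 9/4y^2 - 29/6y - 56/3 → -29/6y - 29/3
  leading term y: subtract (-2/9)·h_6 from -29/6y - 29/3 → 0
  remainder 0.

S(f_1,h_6): lcm = xy. S = -6x - 3y^2 + 2y + 28.
  leading term x: subtract (3)·f_3 from -6x - 3y^2 + 2y + 28 → -3y^2 - 10y - 8
  leading term y^2: subtract (3)·h_5 from -3y^2 - 10y - 8 → -10y - 20
  leading term y: subtract (-40/87)·h_6 from -10y - 20 → 0
  remainder 0.

S(f_2,h_6): leading monomials are coprime, so the S-polynomial reduces to 0 (Buchberger's first criterion).
S(f_3,h_6): leading monomials are coprime, so the S-polynomial reduces to 0 (Buchberger's first criterion).
S(h_4,h_6): lcm = y^3. S = 1/4y^2 - 53/6y - 56/3.
  leading term y^2: subtract (-1/4)·h_5 from 1/4y^2 - 53/6y - 56/3 → -53/6y - 53/3
  leading term y: subtract (-106/261)·h_6 from -53/6y - 53/3 → 0
  remainder 0.

S(h_5,h_6): lcm = y^2. S = -2y - 4.
  leading term y: subtract (-8/87)·h_6 from -2y - 4 → 0
  remainder 0.

Every S-polynomial of the final basis reduces to 0, so we have a Gröbner basis.
Inter-reduce: drop elements whose leading term is divisible by another's, tail-reduce, and make monic.
Reduced Gröbner basis: {x - 2, y + 2}.

A lex Gröbner basis eliminates variables successively. Here y + 2 depends only on y, with roots {-2}; lifting each root through the earlier basis elements recovers the full solutions.
  y = -2: the earlier basis element becomes x - 2 = 0, giving x = 2 — point (2, -2).
Each listed point satisfies every original equation (direct substitution).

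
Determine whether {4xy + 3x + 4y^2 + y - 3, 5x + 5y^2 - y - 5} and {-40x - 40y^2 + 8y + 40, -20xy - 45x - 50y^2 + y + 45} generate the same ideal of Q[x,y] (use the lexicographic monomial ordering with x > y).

Equality of ideals is decidable: compute both reduced Gröbner bases (unique for the ordering) and check whether they agree.
Buchberger on the first generating set:
f_1 = 4xy + 3x + 4y^2 + y - 3, LT = xy.
f_2 = 5x + 5y^2 - y - 5, LT = x.

S(f_1,f_2): lcm = xy. S = 3/4x - y^3 + 6/5y^2 + 5/4y - 3/4.
  leading term x: subtract (3/20)·f_2 from 3/4x - y^3 + 6/5y^2 + 5/4y - 3/4 → -y^3 + 9/20y^2 + 7/5y
  leading term y^3: no divisor's leading term divides it; move -y^3 to the remainder.
  leading term y^2: no divisor's leading term divides it; move 9/20y^2 to the remainder.
  leading term y: no divisor's leading term divides it; move 7/5y to the remainder.
  remainder -y^3 + 9/20y^2 + 7/5y ≠ 0; add g_3 = -y^3 + 9/20y^2 + 7/5y to the basis.

S(f_1,g_3): lcm = xy^3. S = 6/5xy^2 + 7/5xy + y^4 + 1/4y^3 - 3/4y^2.
  leading term xy^2: subtract (3/10y)·f_1 from 6/5xy^2 + 7/5xy + y^4 + 1/4y^3 - 3/4y^2 → 1/2xy + y^4 - 19/20y^3 - 21/20y^2 + 9/10y
  leading term xy: subtract (1/8)·f_1 from 1/2xy + y^4 - 19/20y^3 - 21/20y^2 + 9/10y → -3/8x + y^4 - 19/20y^3 - 31/20y^2 + 31/40y + 3/8
  leading term x: subtract (-3/40)·f_2 from -3/8x + y^4 - 19/20y^3 - 31/20y^2 + 31/40y + 3/8 → y^4 - 19/20y^3 - 47/40y^2 + 7/10y
  leading term y^4: subtract (-y)·g_3 from y^4 - 19/20y^3 - 47/40y^2 + 7/10y → -1/2y^3 + 9/40y^2 + 7/10y
  leading term y^3: subtract (1/2)·g_3 from -1/2y^3 + 9/40y^2 + 7/10y → 0
  remainder 0.

S(f_2,g_3): leading monomials are coprime, so the S-polynomial reduces to 0 (Buchberger's first criterion).
Every S-polynomial of the final basis reduces to 0, so we have a Gröbner basis.
Inter-reduce: drop elements whose leading term is divisible by another's, tail-reduce, and make monic.
Reduced Gröbner basis: {x + y^2 - 1/5y - 1, y^3 - 9/20y^2 - 7/5y}.

Buchberger on the second generating set:
h_1 = -40x - 40y^2 + 8y + 40, LT = x.
h_2 = -20xy - 45x - 50y^2 + y + 45, LT = xy.

S(h_1,h_2): lcm = xy. S = -9/4x + y^3 - 27/10y^2 - 19/20y + 9/4.
  leading term x: subtract (9/160)·h_1 from -9/4x + y^3 - 27/10y^2 - 19/20y + 9/4 → y^3 - 9/20y^2 - 7/5y
  leading term y^3: no divisor's leading term divides it; move y^3 to the remainder.
  leading term y^2: no divisor's leading term divides it; move -9/20y^2 to the remainder.
  leading term y: no divisor's leading term divides it; move -7/5y to the remainder.
  remainder y^3 - 9/20y^2 - 7/5y ≠ 0; add k_3 = y^3 - 9/20y^2 - 7/5y to the basis.

S(h_1,k_3): leading monomials are coprime, so the S-polynomial reduces to 0 (Buchberger's first criterion).
S(h_2,k_3): lcm = xy^3. S = 27/10xy^2 + 7/5xy + 5/2y^4 - 1/20y^3 - 9/4y^2.
  leading term xy^2: subtract (-27/400y^2)·h_1 from 27/10xy^2 + 7/5xy + 5/2y^4 - 1/20y^3 - 9/4y^2 → 7/5xy - 1/5y^4 + 49/100y^3 + 9/20y^2
  leading term xy: subtract (-7/200y)·h_1 from 7/5xy - 1/5y^4 + 49/100y^3 + 9/20y^2 → -1/5y^4 - 91/100y^3 + 73/100y^2 + 7/5y
  leading term y^4: subtract (-1/5y)·k_3 from -1/5y^4 - 91/100y^3 + 73/100y^2 + 7/5y → -y^3 + 9/20y^2 + 7/5y
  leading term y^3: subtract (-1)·k_3 from -y^3 + 9/20y^2 + 7/5y → 0
  remainder 0.

Every S-polynomial of the final basis reduces to 0, so we have a Gröbner basis.
Inter-reduce: drop elements whose leading term is divisible by another's, tail-reduce, and make monic.
Reduced Gröbner basis: {x + y^2 - 1/5y - 1, y^3 - 9/20y^2 - 7/5y}.

The two bases agree; hence the ideals are identical.

Yes, the ideals are equal.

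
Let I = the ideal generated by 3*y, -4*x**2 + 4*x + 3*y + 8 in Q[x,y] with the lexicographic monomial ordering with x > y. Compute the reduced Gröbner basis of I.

f_1 = 3*y, LT = y.
f_2 = -4*x**2 + 4*x + 3*y + 8, LT = x**2.

The S-polynomials (S(f_1,f_2)) all reduce to 0 modulo the current basis, so we have a Gröbner basis.

G = {x**2 - x - 2, y}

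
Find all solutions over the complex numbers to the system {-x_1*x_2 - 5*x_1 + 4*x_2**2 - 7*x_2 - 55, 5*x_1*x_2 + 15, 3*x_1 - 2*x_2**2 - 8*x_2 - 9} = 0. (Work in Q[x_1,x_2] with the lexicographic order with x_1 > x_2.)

{(1, -3)}

Compute a lex Gröbner basis by Buchberger's algorithm.
f_1 = -x_1*x_2 - 5*x_1 + 4*x_2**2 - 7*x_2 - 55, LT = x_1*x_2.
f_2 = 5*x_1*x_2 + 15, LT = x_1*x_2.
f_3 = 3*x_1 - 2*x_2**2 - 8*x_2 - 9, LT = x_1.

S(f_1,f_2): lcm = x_1*x_2. S = 5*x_1 - 4*x_2**2 + 7*x_2 + 52.
  leading term x_1: subtract (5/3)·f_3 from 5*x_1 - 4*x_2**2 + 7*x_2 + 52 → -2/3*x_2**2 + 61/3*x_2 + 67
  leading term x_2**2: no divisor's leading term divides it; move -2/3*x_2**2 to the remainder.
  leading term x_2: no divisor's leading term divides it; move 61/3*x_2 to the remainder.
  leading term 1: no divisor's leading term divides it; move 67 to the remainder.
  remainder -2/3*x_2**2 + 61/3*x_2 + 67 ≠ 0; add h_4 = -2/3*x_2**2 + 61/3*x_2 + 67 to the basis.

S(f_1,f_3): lcm = x_1*x_2. S = 5*x_1 + 2/3*x_2**3 - 4/3*x_2**2 + 10*x_2 + 55.
  leading term x_1: subtract (5/3)·f_3 from 5*x_1 + 2/3*x_2**3 - 4/3*x_2**2 + 10*x_2 + 55 → 2/3*x_2**3 + 2*x_2**2 + 70/3*x_2 + 70
  leading term x_2**3: subtract (-x_2)·h_4 from 2/3*x_2**3 + 2*x_2**2 + 70/3*x_2 + 70 → 67/3*x_2**2 + 271/3*x_2 + 70
  leading term x_2**2: subtract (-67/2)·h_4 from 67/3*x_2**2 + 271/3*x_2 + 70 → 1543/2*x_2 + 4629/2
  leading term x_2: no divisor's leading term divides it; move 1543/2*x_2 to the remainder.
  leading term 1: no divisor's leading term divides it; move 4629/2 to the remainder.
  remainder 1543/2*x_2 + 4629/2 ≠ 0; add h_5 = 1543/2*x_2 + 4629/2 to the basis.

The other S-polynomials (S(f_2,f_3), S(f_1,h_4), S(f_2,h_4), S(f_3,h_4), S(f_1,h_5), S(f_2,h_5), S(f_3,h_5), S(h_4,h_5)) all reduce to 0 modulo the current basis, so we have a Gröbner basis.
Inter-reduce: drop elements whose leading term is divisible by another's, tail-reduce, and make monic.
Reduced Gröbner basis: {x_1 - 1, x_2 + 3}.

Elimination: the polynomial x_2 + 3 lies in the elimination ideal for x_2, so x_2 ∈ {-3}. For each such x_2, the remaining basis elements (now univariate) give the rest of the solution.
  x_2 = -3: the earlier basis element becomes x_1 - 1 = 0, giving x_1 = 1 — point (1, -3).
Each listed point satisfies every original equation (direct substitution).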